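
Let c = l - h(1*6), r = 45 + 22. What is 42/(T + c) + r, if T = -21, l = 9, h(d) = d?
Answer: 194/3 ≈ 64.667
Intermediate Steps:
r = 67
c = 3 (c = 9 - 6 = 3)
42/(T + c) + r = 42/(-21 + 3) + 67 = 42/(-18) + 67 = 42*(-1/18) + 67 = -7/3 + 67 = 194/3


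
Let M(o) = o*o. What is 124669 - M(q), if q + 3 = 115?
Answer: 112125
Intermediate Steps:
q = 112 (q = -3 + 115 = 112)
M(o) = o**2
124669 - M(q) = 124669 - 1*112**2 = 124669 - 1*12544 = 124669 - 12544 = 112125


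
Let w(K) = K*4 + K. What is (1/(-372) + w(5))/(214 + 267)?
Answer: 9299/178932 ≈ 0.051969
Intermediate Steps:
w(K) = 5*K (w(K) = 4*K + K = 5*K)
(1/(-372) + w(5))/(214 + 267) = (1/(-372) + 5*5)/(214 + 267) = (-1/372 + 25)/481 = (9299/372)*(1/481) = 9299/178932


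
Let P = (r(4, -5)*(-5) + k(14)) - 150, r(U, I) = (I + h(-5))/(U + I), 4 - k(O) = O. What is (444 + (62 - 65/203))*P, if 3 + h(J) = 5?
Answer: -2566325/29 ≈ -88494.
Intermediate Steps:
h(J) = 2 (h(J) = -3 + 5 = 2)
k(O) = 4 - O
r(U, I) = (2 + I)/(I + U) (r(U, I) = (I + 2)/(U + I) = (2 + I)/(I + U))
P = -175 (P = (((2 - 5)/(-5 + 4))*(-5) + (4 - 1*14)) - 150 = ((-3/(-1))*(-5) + (4 - 14)) - 150 = (-1*(-3)*(-5) - 10) - 150 = (3*(-5) - 10) - 150 = (-15 - 10) - 150 = -25 - 150 = -175)
(444 + (62 - 65/203))*P = (444 + (62 - 65/203))*(-175) = (444 + 12521/203)*(-175) = (102653/203)*(-175) = -2566325/29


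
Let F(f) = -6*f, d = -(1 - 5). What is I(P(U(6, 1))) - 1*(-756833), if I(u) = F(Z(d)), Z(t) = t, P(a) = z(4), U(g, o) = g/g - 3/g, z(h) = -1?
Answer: 756809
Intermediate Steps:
U(g, o) = 1 - 3/g
P(a) = -1
d = 4 (d = -1*(-4) = 4)
I(u) = -24 (I(u) = -6*4 = -24)
I(P(U(6, 1))) - 1*(-756833) = -24 - 1*(-756833) = -24 + 756833 = 756809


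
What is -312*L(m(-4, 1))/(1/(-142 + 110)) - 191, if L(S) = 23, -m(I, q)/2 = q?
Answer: 229441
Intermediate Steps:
m(I, q) = -2*q
-312*L(m(-4, 1))/(1/(-142 + 110)) - 191 = -7176/(1/(-142 + 110)) - 191 = -7176/(1/(-32)) - 191 = -7176/(-1/32) - 191 = -7176*(-32) - 191 = -312*(-736) - 191 = 229632 - 191 = 229441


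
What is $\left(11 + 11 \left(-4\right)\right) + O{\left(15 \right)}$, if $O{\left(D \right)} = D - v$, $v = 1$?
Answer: $-19$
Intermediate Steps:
$O{\left(D \right)} = -1 + D$ ($O{\left(D \right)} = D - 1 = -1 + D$)
$\left(11 + 11 \left(-4\right)\right) + O{\left(15 \right)} = \left(11 + 11 \left(-4\right)\right) + \left(-1 + 15\right) = \left(11 - 44\right) + 14 = -33 + 14 = -19$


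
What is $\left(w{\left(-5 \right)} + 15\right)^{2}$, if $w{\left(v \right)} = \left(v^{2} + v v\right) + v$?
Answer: $3600$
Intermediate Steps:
$w{\left(v \right)} = v + 2 v^{2}$ ($w{\left(v \right)} = \left(v^{2} + v^{2}\right) + v = 2 v^{2} + v = v + 2 v^{2}$)
$\left(w{\left(-5 \right)} + 15\right)^{2} = \left(- 5 \left(1 + 2 \left(-5\right)\right) + 15\right)^{2} = \left(- 5 \left(1 - 10\right) + 15\right)^{2} = \left(\left(-5\right) \left(-9\right) + 15\right)^{2} = \left(45 + 15\right)^{2} = 60^{2} = 3600$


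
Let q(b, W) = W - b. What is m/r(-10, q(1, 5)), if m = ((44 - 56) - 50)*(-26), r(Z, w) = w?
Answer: 403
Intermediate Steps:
m = 1612 (m = (-12 - 50)*(-26) = -62*(-26) = 1612)
m/r(-10, q(1, 5)) = 1612/(5 - 1*1) = 1612/(5 - 1) = 1612/4 = 1612*(¼) = 403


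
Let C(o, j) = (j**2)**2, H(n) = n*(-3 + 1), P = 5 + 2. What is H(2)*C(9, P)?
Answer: -9604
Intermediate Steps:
P = 7
H(n) = -2*n (H(n) = n*(-2) = -2*n)
C(o, j) = j**4
H(2)*C(9, P) = -2*2*7**4 = -4*2401 = -9604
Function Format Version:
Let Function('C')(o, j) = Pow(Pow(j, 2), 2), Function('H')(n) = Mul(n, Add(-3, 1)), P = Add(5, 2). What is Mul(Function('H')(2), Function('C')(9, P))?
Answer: -9604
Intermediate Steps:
P = 7
Function('H')(n) = Mul(-2, n) (Function('H')(n) = Mul(n, -2) = Mul(-2, n))
Function('C')(o, j) = Pow(j, 4)
Mul(Function('H')(2), Function('C')(9, P)) = Mul(Mul(-2, 2), Pow(7, 4)) = Mul(-4, 2401) = -9604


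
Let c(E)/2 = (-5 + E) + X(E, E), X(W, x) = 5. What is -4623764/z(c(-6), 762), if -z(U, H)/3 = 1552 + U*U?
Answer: 1155941/1272 ≈ 908.76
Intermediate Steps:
c(E) = 2*E (c(E) = 2*((-5 + E) + 5) = 2*E)
z(U, H) = -4656 - 3*U**2 (z(U, H) = -3*(1552 + U*U) = -3*(1552 + U**2) = -4656 - 3*U**2)
-4623764/z(c(-6), 762) = -4623764/(-4656 - 3*(2*(-6))**2) = -4623764/(-4656 - 3*(-12)**2) = -4623764/(-4656 - 3*144) = -4623764/(-4656 - 432) = -4623764/(-5088) = -4623764*(-1/5088) = 1155941/1272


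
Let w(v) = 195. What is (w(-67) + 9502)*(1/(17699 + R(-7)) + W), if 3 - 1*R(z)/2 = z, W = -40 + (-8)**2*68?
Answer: 740892778313/17719 ≈ 4.1813e+7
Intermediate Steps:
W = 4312 (W = -40 + 64*68 = -40 + 4352 = 4312)
R(z) = 6 - 2*z
(w(-67) + 9502)*(1/(17699 + R(-7)) + W) = (195 + 9502)*(1/(17699 + (6 - 2*(-7))) + 4312) = 9697*(1/(17699 + (6 + 14)) + 4312) = 9697*(1/(17699 + 20) + 4312) = 9697*(1/17719 + 4312) = 9697*(76404329/17719) = 740892778313/17719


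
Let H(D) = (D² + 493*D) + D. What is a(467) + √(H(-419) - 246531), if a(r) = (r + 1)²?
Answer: 219024 + 6*I*√7721 ≈ 2.1902e+5 + 527.21*I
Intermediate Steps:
a(r) = (1 + r)²
H(D) = D² + 494*D
a(467) + √(H(-419) - 246531) = (1 + 467)² + √(-419*(494 - 419) - 246531) = 468² + √(-419*75 - 246531) = 219024 + √(-31425 - 246531) = 219024 + √(-277956) = 219024 + 6*I*√7721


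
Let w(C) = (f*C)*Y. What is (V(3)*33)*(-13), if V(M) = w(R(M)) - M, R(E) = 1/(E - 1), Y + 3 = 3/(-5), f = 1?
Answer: 10296/5 ≈ 2059.2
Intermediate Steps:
Y = -18/5 (Y = -3 + 3/(-5) = -3 + 3*(-1/5) = -3 - 3/5 = -18/5 ≈ -3.6000)
R(E) = 1/(-1 + E)
w(C) = -18*C/5 (w(C) = (1*C)*(-18/5) = C*(-18/5) = -18*C/5)
V(M) = -M - 18/(5*(-1 + M)) (V(M) = -18/(5*(-1 + M)) - M = -M - 18/(5*(-1 + M)))
(V(3)*33)*(-13) = (((-18/5 - 1*3*(-1 + 3))/(-1 + 3))*33)*(-13) = (((-18/5 - 1*3*2)/2)*33)*(-13) = (((-18/5 - 6)/2)*33)*(-13) = (((1/2)*(-48/5))*33)*(-13) = -24/5*33*(-13) = -792/5*(-13) = 10296/5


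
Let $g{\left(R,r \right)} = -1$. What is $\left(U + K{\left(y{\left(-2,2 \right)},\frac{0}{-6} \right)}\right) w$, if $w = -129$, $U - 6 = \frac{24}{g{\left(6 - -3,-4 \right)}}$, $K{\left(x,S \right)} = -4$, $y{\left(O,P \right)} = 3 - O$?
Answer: $2838$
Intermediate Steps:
$U = -18$ ($U = 6 + \frac{24}{-1} = 6 + 24 \left(-1\right) = 6 - 24 = -18$)
$\left(U + K{\left(y{\left(-2,2 \right)},\frac{0}{-6} \right)}\right) w = \left(-18 - 4\right) \left(-129\right) = \left(-22\right) \left(-129\right) = 2838$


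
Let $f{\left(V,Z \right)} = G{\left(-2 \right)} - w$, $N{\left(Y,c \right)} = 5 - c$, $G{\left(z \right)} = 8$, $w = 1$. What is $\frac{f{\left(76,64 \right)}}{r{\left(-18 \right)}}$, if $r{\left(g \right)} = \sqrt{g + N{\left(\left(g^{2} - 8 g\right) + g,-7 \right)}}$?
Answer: $- \frac{7 i \sqrt{6}}{6} \approx - 2.8577 i$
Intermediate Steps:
$r{\left(g \right)} = \sqrt{12 + g}$ ($r{\left(g \right)} = \sqrt{g + \left(5 - -7\right)} = \sqrt{g + \left(5 + 7\right)} = \sqrt{g + 12} = \sqrt{12 + g}$)
$f{\left(V,Z \right)} = 7$ ($f{\left(V,Z \right)} = 8 - 1 = 7$)
$\frac{f{\left(76,64 \right)}}{r{\left(-18 \right)}} = \frac{7}{\sqrt{12 - 18}} = \frac{7}{\sqrt{-6}} = \frac{7}{i \sqrt{6}} = 7 \left(- \frac{i \sqrt{6}}{6}\right) = - \frac{7 i \sqrt{6}}{6}$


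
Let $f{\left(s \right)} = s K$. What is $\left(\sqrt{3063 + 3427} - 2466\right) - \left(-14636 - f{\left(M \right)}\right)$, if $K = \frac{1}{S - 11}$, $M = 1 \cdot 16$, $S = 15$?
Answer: $12174 + \sqrt{6490} \approx 12255.0$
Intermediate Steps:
$M = 16$
$K = \frac{1}{4}$ ($K = \frac{1}{15 - 11} = \frac{1}{4} \approx 0.25$)
$f{\left(s \right)} = \frac{s}{4}$ ($f{\left(s \right)} = s \frac{1}{4} = \frac{s}{4}$)
$\left(\sqrt{3063 + 3427} - 2466\right) - \left(-14636 - f{\left(M \right)}\right) = \left(\sqrt{3063 + 3427} - 2466\right) - \left(-14636 - \frac{1}{4} \cdot 16\right) = \left(\sqrt{6490} - 2466\right) - \left(-14636 - 4\right) = \left(-2466 + \sqrt{6490}\right) - \left(-14636 - 4\right) = \left(-2466 + \sqrt{6490}\right) - -14640 = \left(-2466 + \sqrt{6490}\right) + 14640 = 12174 + \sqrt{6490}$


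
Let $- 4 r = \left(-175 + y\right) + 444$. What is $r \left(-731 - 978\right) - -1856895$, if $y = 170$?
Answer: $\frac{8177831}{4} \approx 2.0445 \cdot 10^{6}$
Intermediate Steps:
$r = - \frac{439}{4}$ ($r = - \frac{\left(-175 + 170\right) + 444}{4} = - \frac{-5 + 444}{4} = \left(- \frac{1}{4}\right) 439 = - \frac{439}{4} \approx -109.75$)
$r \left(-731 - 978\right) - -1856895 = - \frac{439 \left(-731 - 978\right)}{4} - -1856895 = \left(- \frac{439}{4}\right) \left(-1709\right) + 1856895 = \frac{750251}{4} + 1856895 = \frac{8177831}{4}$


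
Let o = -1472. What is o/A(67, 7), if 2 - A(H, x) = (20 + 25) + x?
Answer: 736/25 ≈ 29.440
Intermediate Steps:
A(H, x) = -43 - x (A(H, x) = 2 - ((20 + 25) + x) = 2 - (45 + x) = 2 + (-45 - x) = -43 - x)
o/A(67, 7) = -1472/(-43 - 1*7) = -1472/(-43 - 7) = -1472/(-50) = -1472*(-1/50) = 736/25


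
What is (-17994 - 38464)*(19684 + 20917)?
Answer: -2292251258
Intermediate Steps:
(-17994 - 38464)*(19684 + 20917) = -56458*40601 = -2292251258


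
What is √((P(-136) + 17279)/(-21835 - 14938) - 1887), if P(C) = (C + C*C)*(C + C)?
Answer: I*√2368696389730/36773 ≈ 41.853*I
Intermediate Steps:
P(C) = 2*C*(C + C²) (P(C) = (C + C²)*(2*C) = 2*C*(C + C²))
√((P(-136) + 17279)/(-21835 - 14938) - 1887) = √((2*(-136)²*(1 - 136) + 17279)/(-21835 - 14938) - 1887) = √((2*18496*(-135) + 17279)/(-36773) - 1887) = √((-4993920 + 17279)*(-1/36773) - 1887) = √(-4976641*(-1/36773) - 1887) = √(4976641/36773 - 1887) = √(-64414010/36773) = I*√2368696389730/36773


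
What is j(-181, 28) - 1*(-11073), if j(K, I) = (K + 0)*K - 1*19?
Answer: 43815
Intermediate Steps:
j(K, I) = -19 + K² (j(K, I) = K*K - 19 = K² - 19 = -19 + K²)
j(-181, 28) - 1*(-11073) = (-19 + (-181)²) - 1*(-11073) = (-19 + 32761) + 11073 = 32742 + 11073 = 43815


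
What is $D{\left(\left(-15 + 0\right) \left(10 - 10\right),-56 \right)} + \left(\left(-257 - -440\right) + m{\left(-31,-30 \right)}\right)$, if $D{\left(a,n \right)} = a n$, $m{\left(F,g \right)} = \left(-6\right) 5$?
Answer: $153$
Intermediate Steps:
$m{\left(F,g \right)} = -30$
$D{\left(\left(-15 + 0\right) \left(10 - 10\right),-56 \right)} + \left(\left(-257 - -440\right) + m{\left(-31,-30 \right)}\right) = \left(-15 + 0\right) \left(10 - 10\right) \left(-56\right) - -153 = \left(-15\right) 0 \left(-56\right) + \left(\left(-257 + 440\right) - 30\right) = 0 \left(-56\right) + \left(183 - 30\right) = 0 + 153 = 153$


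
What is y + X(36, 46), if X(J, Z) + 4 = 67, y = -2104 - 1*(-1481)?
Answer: -560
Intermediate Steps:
y = -623 (y = -2104 + 1481 = -623)
X(J, Z) = 63 (X(J, Z) = -4 + 67 = 63)
y + X(36, 46) = -623 + 63 = -560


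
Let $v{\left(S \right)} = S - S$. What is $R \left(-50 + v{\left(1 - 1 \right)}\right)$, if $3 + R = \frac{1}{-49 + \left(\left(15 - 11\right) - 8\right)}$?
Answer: $\frac{8000}{53} \approx 150.94$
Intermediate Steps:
$R = - \frac{160}{53}$ ($R = -3 + \frac{1}{-49 + \left(\left(15 - 11\right) - 8\right)} = -3 + \frac{1}{-49 + \left(4 - 8\right)} = -3 + \frac{1}{-49 - 4} = -3 + \frac{1}{-53} = -3 - \frac{1}{53} = - \frac{160}{53} \approx -3.0189$)
$v{\left(S \right)} = 0$
$R \left(-50 + v{\left(1 - 1 \right)}\right) = - \frac{160 \left(-50 + 0\right)}{53} = \left(- \frac{160}{53}\right) \left(-50\right) = \frac{8000}{53}$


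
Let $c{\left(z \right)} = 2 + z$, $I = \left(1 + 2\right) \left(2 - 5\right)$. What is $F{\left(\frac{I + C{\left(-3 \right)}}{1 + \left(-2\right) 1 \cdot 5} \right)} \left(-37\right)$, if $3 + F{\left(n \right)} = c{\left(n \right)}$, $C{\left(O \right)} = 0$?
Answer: $0$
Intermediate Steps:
$I = -9$ ($I = 3 \left(-3\right) = -9$)
$F{\left(n \right)} = -1 + n$ ($F{\left(n \right)} = -3 + \left(2 + n\right) = -1 + n$)
$F{\left(\frac{I + C{\left(-3 \right)}}{1 + \left(-2\right) 1 \cdot 5} \right)} \left(-37\right) = \left(-1 + \frac{-9 + 0}{1 + \left(-2\right) 1 \cdot 5}\right) \left(-37\right) = \left(-1 - \frac{9}{1 - 10}\right) \left(-37\right) = \left(-1 - \frac{9}{-9}\right) \left(-37\right) = \left(-1 - -1\right) \left(-37\right) = \left(-1 + 1\right) \left(-37\right) = 0 \left(-37\right) = 0$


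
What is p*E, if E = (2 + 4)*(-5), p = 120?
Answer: -3600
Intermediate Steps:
E = -30 (E = 6*(-5) = -30)
p*E = 120*(-30) = -3600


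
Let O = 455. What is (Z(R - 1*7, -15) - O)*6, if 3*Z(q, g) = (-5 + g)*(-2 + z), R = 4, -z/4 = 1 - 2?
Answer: -2810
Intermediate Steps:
z = 4 (z = -4*(1 - 2) = -4*(-1) = 4)
Z(q, g) = -10/3 + 2*g/3 (Z(q, g) = ((-5 + g)*(-2 + 4))/3 = ((-5 + g)*2)/3 = (-10 + 2*g)/3 = -10/3 + 2*g/3)
(Z(R - 1*7, -15) - O)*6 = ((-10/3 + (⅔)*(-15)) - 1*455)*6 = ((-10/3 - 10) - 455)*6 = (-40/3 - 455)*6 = -1405/3*6 = -2810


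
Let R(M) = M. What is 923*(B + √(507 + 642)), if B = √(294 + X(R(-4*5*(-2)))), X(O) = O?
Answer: 923*√334 + 923*√1149 ≈ 48155.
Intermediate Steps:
B = √334 (B = √(294 - 4*5*(-2)) = √(294 - 20*(-2)) = √(294 + 40) = √334 ≈ 18.276)
923*(B + √(507 + 642)) = 923*(√334 + √(507 + 642)) = 923*(√334 + √1149) = 923*√334 + 923*√1149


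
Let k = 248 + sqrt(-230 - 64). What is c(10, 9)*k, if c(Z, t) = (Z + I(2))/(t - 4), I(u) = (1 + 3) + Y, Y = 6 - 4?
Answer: 3968/5 + 112*I*sqrt(6)/5 ≈ 793.6 + 54.869*I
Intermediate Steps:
Y = 2
I(u) = 6 (I(u) = (1 + 3) + 2 = 4 + 2 = 6)
c(Z, t) = (6 + Z)/(-4 + t) (c(Z, t) = (Z + 6)/(t - 4) = (6 + Z)/(-4 + t))
k = 248 + 7*I*sqrt(6) (k = 248 + sqrt(-294) = 248 + 7*I*sqrt(6) ≈ 248.0 + 17.146*I)
c(10, 9)*k = ((6 + 10)/(-4 + 9))*(248 + 7*I*sqrt(6)) = (16/5)*(248 + 7*I*sqrt(6)) = ((1/5)*16)*(248 + 7*I*sqrt(6)) = 16*(248 + 7*I*sqrt(6))/5 = 3968/5 + 112*I*sqrt(6)/5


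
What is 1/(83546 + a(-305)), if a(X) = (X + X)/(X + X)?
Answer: 1/83547 ≈ 1.1969e-5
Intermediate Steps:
a(X) = 1 (a(X) = (2*X)/((2*X)) = (2*X)*(1/(2*X)) = 1)
1/(83546 + a(-305)) = 1/(83546 + 1) = 1/83547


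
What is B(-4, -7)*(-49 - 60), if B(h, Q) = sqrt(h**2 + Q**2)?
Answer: -109*sqrt(65) ≈ -878.79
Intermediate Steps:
B(h, Q) = sqrt(Q**2 + h**2)
B(-4, -7)*(-49 - 60) = sqrt((-7)**2 + (-4)**2)*(-49 - 60) = sqrt(49 + 16)*(-109) = sqrt(65)*(-109) = -109*sqrt(65)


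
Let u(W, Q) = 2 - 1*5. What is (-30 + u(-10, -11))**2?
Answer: 1089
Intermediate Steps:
u(W, Q) = -3 (u(W, Q) = 2 - 5 = -3)
(-30 + u(-10, -11))**2 = (-30 - 3)**2 = (-33)**2 = 1089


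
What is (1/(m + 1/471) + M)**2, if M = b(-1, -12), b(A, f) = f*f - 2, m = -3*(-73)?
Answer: 214557195268441/10639922500 ≈ 20165.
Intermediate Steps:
m = 219
b(A, f) = -2 + f**2 (b(A, f) = f**2 - 2 = -2 + f**2)
M = 142 (M = -2 + (-12)**2 = -2 + 144 = 142)
(1/(m + 1/471) + M)**2 = (1/(219 + 1/471) + 142)**2 = (1/(103150/471) + 142)**2 = (471/103150 + 142)**2 = (14647771/103150)**2 = 214557195268441/10639922500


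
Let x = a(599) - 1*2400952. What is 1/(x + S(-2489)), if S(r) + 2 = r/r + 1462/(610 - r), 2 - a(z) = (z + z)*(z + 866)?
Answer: -3099/12879507617 ≈ -2.4062e-7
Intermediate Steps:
a(z) = 2 - 2*z*(866 + z) (a(z) = 2 - (z + z)*(z + 866) = 2 - 2*z*(866 + z))
S(r) = -1 + 1462/(610 - r) (S(r) = -2 + (r/r + 1462/(610 - r)) = -2 + (1 + 1462/(610 - r)) = -1 + 1462/(610 - r))
x = -4156020 (x = (2 - 1732*599 - 2*599²) - 1*2400952 = (2 - 1037468 - 2*358801) - 2400952 = (2 - 1037468 - 717602) - 2400952 = -1755068 - 2400952 = -4156020)
1/(x + S(-2489)) = 1/(-4156020 + (-852 - 1*(-2489))/(-610 - 2489)) = 1/(-4156020 + (-852 + 2489)/(-3099)) = 1/(-4156020 - 1/3099*1637) = 1/(-4156020 - 1637/3099) = 1/(-12879507617/3099) = -3099/12879507617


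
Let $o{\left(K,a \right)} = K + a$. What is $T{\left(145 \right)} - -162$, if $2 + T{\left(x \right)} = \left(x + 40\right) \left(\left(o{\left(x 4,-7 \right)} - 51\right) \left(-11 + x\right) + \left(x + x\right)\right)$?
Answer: $12994190$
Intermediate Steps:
$T{\left(x \right)} = -2 + \left(40 + x\right) \left(2 x + \left(-58 + 4 x\right) \left(-11 + x\right)\right)$ ($T{\left(x \right)} = -2 + \left(x + 40\right) \left(\left(\left(x 4 - 7\right) - 51\right) \left(-11 + x\right) + \left(x + x\right)\right) = -2 + \left(40 + x\right) \left(\left(\left(4 x - 7\right) - 51\right) \left(-11 + x\right) + 2 x\right) = -2 + \left(40 + x\right) \left(\left(\left(-7 + 4 x\right) - 51\right) \left(-11 + x\right) + 2 x\right) = -2 + \left(40 + x\right) \left(\left(-58 + 4 x\right) \left(-11 + x\right) + 2 x\right) = -2 + \left(40 + x\right) \left(2 x + \left(-58 + 4 x\right) \left(-11 + x\right)\right)$)
$T{\left(145 \right)} - -162 = \left(25518 - 487490 + 4 \cdot 145^{3} + 60 \cdot 145^{2}\right) - -162 = \left(25518 - 487490 + 4 \cdot 3048625 + 60 \cdot 21025\right) + 162 = \left(25518 - 487490 + 12194500 + 1261500\right) + 162 = 12994028 + 162 = 12994190$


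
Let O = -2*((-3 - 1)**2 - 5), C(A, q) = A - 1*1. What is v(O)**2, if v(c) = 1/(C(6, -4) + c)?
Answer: 1/289 ≈ 0.0034602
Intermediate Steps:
C(A, q) = -1 + A (C(A, q) = A - 1 = -1 + A)
O = -22 (O = -2*((-4)**2 - 5) = -2*(16 - 5) = -2*11 = -22)
v(c) = 1/(5 + c) (v(c) = 1/((-1 + 6) + c) = 1/(5 + c))
v(O)**2 = (1/(5 - 22))**2 = (1/(-17))**2 = (-1/17)**2 = 1/289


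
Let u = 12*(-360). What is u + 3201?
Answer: -1119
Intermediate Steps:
u = -4320
u + 3201 = -4320 + 3201 = -1119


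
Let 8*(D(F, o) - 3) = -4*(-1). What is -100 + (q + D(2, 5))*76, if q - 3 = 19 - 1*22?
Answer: 166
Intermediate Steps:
D(F, o) = 7/2 (D(F, o) = 3 + (-4*(-1))/8 = 3 + (⅛)*4 = 3 + ½ = 7/2)
q = 0 (q = 3 + (19 - 1*22) = 3 + (19 - 22) = 3 - 3 = 0)
-100 + (q + D(2, 5))*76 = -100 + (0 + 7/2)*76 = -100 + (7/2)*76 = -100 + 266 = 166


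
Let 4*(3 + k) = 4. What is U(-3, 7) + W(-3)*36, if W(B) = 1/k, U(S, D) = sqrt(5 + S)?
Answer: -18 + sqrt(2) ≈ -16.586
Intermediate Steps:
k = -2 (k = -3 + (1/4)*4 = -3 + 1 = -2)
W(B) = -1/2 (W(B) = 1/(-2) = -1/2)
U(-3, 7) + W(-3)*36 = sqrt(5 - 3) - 1/2*36 = sqrt(2) - 18 = -18 + sqrt(2)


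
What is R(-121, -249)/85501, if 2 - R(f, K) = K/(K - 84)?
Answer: 139/9490611 ≈ 1.4646e-5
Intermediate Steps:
R(f, K) = 2 - K/(-84 + K) (R(f, K) = 2 - K/(K - 84) = 2 - K/(-84 + K))
R(-121, -249)/85501 = ((-168 - 249)/(-84 - 249))/85501 = (-417/(-333))*(1/85501) = -1/333*(-417)*(1/85501) = (139/111)*(1/85501) = 139/9490611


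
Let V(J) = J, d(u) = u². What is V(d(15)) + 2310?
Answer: 2535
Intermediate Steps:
V(d(15)) + 2310 = 15² + 2310 = 225 + 2310 = 2535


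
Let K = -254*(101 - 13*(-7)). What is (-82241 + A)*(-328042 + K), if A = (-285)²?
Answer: 382838960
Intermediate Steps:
K = -48768 (K = -254*(101 + 91) = -254*192 = -48768)
A = 81225
(-82241 + A)*(-328042 + K) = (-82241 + 81225)*(-328042 - 48768) = -1016*(-376810) = 382838960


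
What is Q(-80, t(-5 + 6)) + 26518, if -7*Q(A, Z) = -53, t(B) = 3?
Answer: 185679/7 ≈ 26526.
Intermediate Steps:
Q(A, Z) = 53/7 (Q(A, Z) = -⅐*(-53) = 53/7)
Q(-80, t(-5 + 6)) + 26518 = 53/7 + 26518 = 185679/7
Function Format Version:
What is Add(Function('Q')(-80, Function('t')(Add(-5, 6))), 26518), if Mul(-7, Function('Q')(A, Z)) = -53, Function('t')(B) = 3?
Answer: Rational(185679, 7) ≈ 26526.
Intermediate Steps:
Function('Q')(A, Z) = Rational(53, 7) (Function('Q')(A, Z) = Mul(Rational(-1, 7), -53) = Rational(53, 7))
Add(Function('Q')(-80, Function('t')(Add(-5, 6))), 26518) = Add(Rational(53, 7), 26518) = Rational(185679, 7)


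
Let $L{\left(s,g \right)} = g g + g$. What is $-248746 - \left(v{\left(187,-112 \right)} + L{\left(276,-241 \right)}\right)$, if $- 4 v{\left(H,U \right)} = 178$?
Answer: $- \frac{613083}{2} \approx -3.0654 \cdot 10^{5}$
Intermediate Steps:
$v{\left(H,U \right)} = - \frac{89}{2}$ ($v{\left(H,U \right)} = \left(- \frac{1}{4}\right) 178 = - \frac{89}{2}$)
$L{\left(s,g \right)} = g + g^{2}$ ($L{\left(s,g \right)} = g^{2} + g = g + g^{2}$)
$-248746 - \left(v{\left(187,-112 \right)} + L{\left(276,-241 \right)}\right) = -248746 - \left(- \frac{89}{2} - 241 \left(1 - 241\right)\right) = -248746 - \left(- \frac{89}{2} - -57840\right) = -248746 - \left(- \frac{89}{2} + 57840\right) = -248746 - \frac{115591}{2} = - \frac{613083}{2}$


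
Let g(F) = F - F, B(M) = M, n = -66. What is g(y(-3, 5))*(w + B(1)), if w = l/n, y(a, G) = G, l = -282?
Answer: 0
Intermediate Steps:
g(F) = 0
w = 47/11 (w = -282/(-66) = -282*(-1/66) = 47/11 ≈ 4.2727)
g(y(-3, 5))*(w + B(1)) = 0*(47/11 + 1) = 0*(58/11) = 0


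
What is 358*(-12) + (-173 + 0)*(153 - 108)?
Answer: -12081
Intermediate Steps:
358*(-12) + (-173 + 0)*(153 - 108) = -4296 - 173*45 = -4296 - 7785 = -12081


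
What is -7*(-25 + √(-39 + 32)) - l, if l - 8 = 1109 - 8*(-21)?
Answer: -1110 - 7*I*√7 ≈ -1110.0 - 18.52*I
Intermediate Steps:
l = 1285 (l = 8 + (1109 - 8*(-21)) = 8 + (1109 + 168) = 8 + 1277 = 1285)
-7*(-25 + √(-39 + 32)) - l = -7*(-25 + √(-39 + 32)) - 1*1285 = -7*(-25 + √(-7)) - 1285 = -7*(-25 + I*√7) - 1285 = (175 - 7*I*√7) - 1285 = -1110 - 7*I*√7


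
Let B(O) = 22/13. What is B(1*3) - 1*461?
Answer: -5971/13 ≈ -459.31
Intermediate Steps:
B(O) = 22/13 (B(O) = 22*(1/13) = 22/13)
B(1*3) - 1*461 = 22/13 - 1*461 = 22/13 - 461 = -5971/13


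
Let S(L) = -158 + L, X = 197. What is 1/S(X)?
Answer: 1/39 ≈ 0.025641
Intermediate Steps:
1/S(X) = 1/(-158 + 197) = 1/39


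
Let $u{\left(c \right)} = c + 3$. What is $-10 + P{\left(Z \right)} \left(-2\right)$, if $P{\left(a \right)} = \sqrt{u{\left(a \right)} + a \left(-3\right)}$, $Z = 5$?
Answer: $-10 - 2 i \sqrt{7} \approx -10.0 - 5.2915 i$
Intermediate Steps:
$u{\left(c \right)} = 3 + c$
$P{\left(a \right)} = \sqrt{3 - 2 a}$ ($P{\left(a \right)} = \sqrt{\left(3 + a\right) + a \left(-3\right)} = \sqrt{\left(3 + a\right) - 3 a} = \sqrt{3 - 2 a}$)
$-10 + P{\left(Z \right)} \left(-2\right) = -10 + \sqrt{3 - 10} \left(-2\right) = -10 + \sqrt{-7} \left(-2\right) = -10 + i \sqrt{7} \left(-2\right) = -10 - 2 i \sqrt{7}$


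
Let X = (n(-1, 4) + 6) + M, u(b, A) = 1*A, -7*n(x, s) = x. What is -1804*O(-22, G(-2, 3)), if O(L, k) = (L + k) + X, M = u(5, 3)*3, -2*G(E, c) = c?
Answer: 105534/7 ≈ 15076.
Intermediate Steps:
G(E, c) = -c/2
n(x, s) = -x/7
u(b, A) = A
M = 9 (M = 3*3 = 9)
X = 106/7 (X = (-1/7*(-1) + 6) + 9 = (1/7 + 6) + 9 = 43/7 + 9 = 106/7 ≈ 15.143)
O(L, k) = 106/7 + L + k (O(L, k) = (L + k) + 106/7 = 106/7 + L + k)
-1804*O(-22, G(-2, 3)) = -1804*(106/7 - 22 - 1/2*3) = -1804*(106/7 - 22 - 3/2) = -1804*(-117/14) = 105534/7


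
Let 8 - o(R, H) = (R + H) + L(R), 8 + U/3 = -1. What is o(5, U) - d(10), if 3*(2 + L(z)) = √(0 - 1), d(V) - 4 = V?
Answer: 18 - I/3 ≈ 18.0 - 0.33333*I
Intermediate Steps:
U = -27 (U = -24 + 3*(-1) = -24 - 3 = -27)
d(V) = 4 + V
L(z) = -2 + I/3 (L(z) = -2 + √(0 - 1)/3 = -2 + √(-1)/3 = -2 + I/3)
o(R, H) = 10 - H - R - I/3 (o(R, H) = 8 - ((R + H) + (-2 + I/3)) = 8 - ((H + R) + (-2 + I/3)) = 8 - (-2 + H + R + I/3) = 8 + (2 - H - R - I/3) = 10 - H - R - I/3)
o(5, U) - d(10) = (10 - 1*(-27) - 1*5 - I/3) - (4 + 10) = (10 + 27 - 5 - I/3) - 1*14 = (32 - I/3) - 14 = 18 - I/3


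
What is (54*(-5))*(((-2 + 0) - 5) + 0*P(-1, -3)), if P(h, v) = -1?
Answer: 1890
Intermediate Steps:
(54*(-5))*(((-2 + 0) - 5) + 0*P(-1, -3)) = (54*(-5))*(((-2 + 0) - 5) + 0*(-1)) = -270*((-2 - 5) + 0) = -270*(-7 + 0) = -270*(-7) = 1890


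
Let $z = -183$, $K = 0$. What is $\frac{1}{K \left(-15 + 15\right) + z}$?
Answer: $- \frac{1}{183} \approx -0.0054645$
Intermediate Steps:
$\frac{1}{K \left(-15 + 15\right) + z} = \frac{1}{0 \left(-15 + 15\right) - 183} = \frac{1}{0 \cdot 0 - 183} = \frac{1}{0 - 183} = \frac{1}{-183} = - \frac{1}{183}$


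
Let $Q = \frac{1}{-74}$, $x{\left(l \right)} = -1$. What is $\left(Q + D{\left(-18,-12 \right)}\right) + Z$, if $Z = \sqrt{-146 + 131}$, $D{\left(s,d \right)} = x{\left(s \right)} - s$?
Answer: $\frac{1257}{74} + i \sqrt{15} \approx 16.986 + 3.873 i$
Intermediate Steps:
$D{\left(s,d \right)} = -1 - s$
$Q = - \frac{1}{74} \approx -0.013514$
$Z = i \sqrt{15}$ ($Z = \sqrt{-15} = i \sqrt{15} \approx 3.873 i$)
$\left(Q + D{\left(-18,-12 \right)}\right) + Z = \left(- \frac{1}{74} - -17\right) + i \sqrt{15} = \left(- \frac{1}{74} + \left(-1 + 18\right)\right) + i \sqrt{15} = \left(- \frac{1}{74} + 17\right) + i \sqrt{15} = \frac{1257}{74} + i \sqrt{15}$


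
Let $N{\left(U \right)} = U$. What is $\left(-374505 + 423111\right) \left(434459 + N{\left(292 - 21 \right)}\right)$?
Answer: $21130486380$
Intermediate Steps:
$\left(-374505 + 423111\right) \left(434459 + N{\left(292 - 21 \right)}\right) = \left(-374505 + 423111\right) \left(434459 + \left(292 - 21\right)\right) = 48606 \left(434459 + 271\right) = 48606 \cdot 434730 = 21130486380$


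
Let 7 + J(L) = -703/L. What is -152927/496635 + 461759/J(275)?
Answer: -21021654719177/435052260 ≈ -48320.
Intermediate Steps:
J(L) = -7 - 703/L
-152927/496635 + 461759/J(275) = -152927/496635 + 461759/(-7 - 703/275) = -152927/496635 + 461759/(-2628/275) = -152927/496635 + 461759*(-275/2628) = -152927/496635 - 126983725/2628 = -21021654719177/435052260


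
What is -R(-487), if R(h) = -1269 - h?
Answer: 782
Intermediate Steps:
-R(-487) = -(-1269 - 1*(-487)) = -(-1269 + 487) = -1*(-782) = 782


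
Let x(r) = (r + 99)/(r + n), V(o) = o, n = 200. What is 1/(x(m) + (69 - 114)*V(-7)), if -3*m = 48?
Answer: 184/58043 ≈ 0.0031701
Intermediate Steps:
m = -16 (m = -⅓*48 = -16)
x(r) = (99 + r)/(200 + r) (x(r) = (r + 99)/(r + 200) = (99 + r)/(200 + r))
1/(x(m) + (69 - 114)*V(-7)) = 1/((99 - 16)/(200 - 16) + (69 - 114)*(-7)) = 1/(83/184 - 45*(-7)) = 1/((1/184)*83 + 315) = 1/(83/184 + 315) = 1/(58043/184) = 184/58043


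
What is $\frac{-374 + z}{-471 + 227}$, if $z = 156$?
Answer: $\frac{109}{122} \approx 0.89344$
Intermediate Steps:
$\frac{-374 + z}{-471 + 227} = \frac{-374 + 156}{-471 + 227} = - \frac{218}{-244} = \left(-218\right) \left(- \frac{1}{244}\right) = \frac{109}{122}$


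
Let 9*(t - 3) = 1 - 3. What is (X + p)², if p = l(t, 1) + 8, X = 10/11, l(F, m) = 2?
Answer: 14400/121 ≈ 119.01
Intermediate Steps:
t = 25/9 (t = 3 + (1 - 3)/9 = 3 + (⅑)*(-2) = 3 - 2/9 = 25/9 ≈ 2.7778)
X = 10/11 (X = 10*(1/11) = 10/11 ≈ 0.90909)
p = 10 (p = 2 + 8 = 10)
(X + p)² = (10/11 + 10)² = (120/11)² = 14400/121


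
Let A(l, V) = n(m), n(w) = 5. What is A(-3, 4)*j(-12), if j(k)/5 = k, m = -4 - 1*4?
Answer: -300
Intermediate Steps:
m = -8 (m = -4 - 4 = -8)
A(l, V) = 5
j(k) = 5*k
A(-3, 4)*j(-12) = 5*(5*(-12)) = 5*(-60) = -300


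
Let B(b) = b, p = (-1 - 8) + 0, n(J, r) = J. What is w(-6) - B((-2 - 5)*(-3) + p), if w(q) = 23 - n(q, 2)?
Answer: 17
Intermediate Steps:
p = -9 (p = -9 + 0 = -9)
w(q) = 23 - q
w(-6) - B((-2 - 5)*(-3) + p) = (23 - 1*(-6)) - ((-2 - 5)*(-3) - 9) = (23 + 6) - (-7*(-3) - 9) = 29 - (21 - 9) = 29 - 1*12 = 29 - 12 = 17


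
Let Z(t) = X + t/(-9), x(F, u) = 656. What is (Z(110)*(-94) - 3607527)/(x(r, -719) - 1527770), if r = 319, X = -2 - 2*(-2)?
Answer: 32459095/13744026 ≈ 2.3617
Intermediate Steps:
X = 2 (X = -2 + 4 = 2)
Z(t) = 2 - t/9 (Z(t) = 2 + t/(-9) = 2 + t*(-1/9) = 2 - t/9)
(Z(110)*(-94) - 3607527)/(x(r, -719) - 1527770) = ((2 - 1/9*110)*(-94) - 3607527)/(656 - 1527770) = ((2 - 110/9)*(-94) - 3607527)/(-1527114) = (-92/9*(-94) - 3607527)*(-1/1527114) = (8648/9 - 3607527)*(-1/1527114) = -32459095/9*(-1/1527114) = 32459095/13744026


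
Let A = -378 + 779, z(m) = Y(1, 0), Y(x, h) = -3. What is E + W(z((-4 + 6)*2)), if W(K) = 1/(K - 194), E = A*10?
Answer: 789969/197 ≈ 4010.0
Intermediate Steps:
z(m) = -3
A = 401
E = 4010 (E = 401*10 = 4010)
W(K) = 1/(-194 + K)
E + W(z((-4 + 6)*2)) = 4010 + 1/(-194 - 3) = 4010 + 1/(-197) = 4010 - 1/197 = 789969/197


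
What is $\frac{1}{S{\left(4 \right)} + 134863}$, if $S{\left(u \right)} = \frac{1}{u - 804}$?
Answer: $\frac{800}{107890399} \approx 7.4149 \cdot 10^{-6}$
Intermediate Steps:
$S{\left(u \right)} = \frac{1}{-804 + u}$
$\frac{1}{S{\left(4 \right)} + 134863} = \frac{1}{\frac{1}{-804 + 4} + 134863} = \frac{1}{\frac{1}{-800} + 134863} = \frac{1}{- \frac{1}{800} + 134863} = \frac{1}{\frac{107890399}{800}} = \frac{800}{107890399}$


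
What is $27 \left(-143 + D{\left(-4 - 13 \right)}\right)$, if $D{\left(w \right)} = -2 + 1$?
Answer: $-3888$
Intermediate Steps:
$D{\left(w \right)} = -1$
$27 \left(-143 + D{\left(-4 - 13 \right)}\right) = 27 \left(-143 - 1\right) = 27 \left(-144\right) = -3888$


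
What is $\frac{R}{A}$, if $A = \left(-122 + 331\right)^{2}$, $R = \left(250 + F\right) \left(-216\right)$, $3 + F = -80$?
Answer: $- \frac{36072}{43681} \approx -0.82581$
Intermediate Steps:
$F = -83$ ($F = -3 - 80 = -83$)
$R = -36072$ ($R = \left(250 - 83\right) \left(-216\right) = 167 \left(-216\right) = -36072$)
$A = 43681$ ($A = 209^{2} = 43681$)
$\frac{R}{A} = - \frac{36072}{43681}$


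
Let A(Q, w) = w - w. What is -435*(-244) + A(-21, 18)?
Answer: 106140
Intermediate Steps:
A(Q, w) = 0
-435*(-244) + A(-21, 18) = -435*(-244) + 0 = 106140 + 0 = 106140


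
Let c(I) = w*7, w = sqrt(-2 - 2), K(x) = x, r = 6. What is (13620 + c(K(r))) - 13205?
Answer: 415 + 14*I ≈ 415.0 + 14.0*I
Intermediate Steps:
w = 2*I (w = sqrt(-4) = 2*I ≈ 2.0*I)
c(I) = 14*I (c(I) = (2*I)*7 = 14*I)
(13620 + c(K(r))) - 13205 = (13620 + 14*I) - 13205 = 415 + 14*I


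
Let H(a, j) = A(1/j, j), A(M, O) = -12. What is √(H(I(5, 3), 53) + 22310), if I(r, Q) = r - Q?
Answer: √22298 ≈ 149.33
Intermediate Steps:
H(a, j) = -12
√(H(I(5, 3), 53) + 22310) = √(-12 + 22310) = √22298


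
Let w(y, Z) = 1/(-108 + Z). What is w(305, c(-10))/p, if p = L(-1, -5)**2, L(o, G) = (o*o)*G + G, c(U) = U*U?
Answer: -1/800 ≈ -0.0012500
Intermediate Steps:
c(U) = U**2
L(o, G) = G + G*o**2 (L(o, G) = o**2*G + G = G*o**2 + G = G + G*o**2)
p = 100 (p = (-5*(1 + (-1)**2))**2 = (-5*(1 + 1))**2 = (-5*2)**2 = (-10)**2 = 100)
w(305, c(-10))/p = 1/(-108 + (-10)**2*100) = (1/100)/(-108 + 100) = (1/100)/(-8) = -1/8*1/100 = -1/800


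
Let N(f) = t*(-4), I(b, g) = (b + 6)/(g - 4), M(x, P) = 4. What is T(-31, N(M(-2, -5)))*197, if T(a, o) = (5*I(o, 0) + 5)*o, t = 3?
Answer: -29550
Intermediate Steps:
I(b, g) = (6 + b)/(-4 + g)
N(f) = -12 (N(f) = 3*(-4) = -12)
T(a, o) = o*(-5/2 - 5*o/4) (T(a, o) = (5*((6 + o)/(-4 + 0)) + 5)*o = (5*((6 + o)/(-4)) + 5)*o = (5*(-(6 + o)/4) + 5)*o = (5*(-3/2 - o/4) + 5)*o = ((-15/2 - 5*o/4) + 5)*o = (-5/2 - 5*o/4)*o = o*(-5/2 - 5*o/4))
T(-31, N(M(-2, -5)))*197 = ((5/4)*(-12)*(-2 - 1*(-12)))*197 = ((5/4)*(-12)*(-2 + 12))*197 = ((5/4)*(-12)*10)*197 = -150*197 = -29550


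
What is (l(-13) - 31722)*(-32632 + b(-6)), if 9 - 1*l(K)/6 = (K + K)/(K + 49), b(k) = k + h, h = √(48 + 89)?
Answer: 3100316258/3 - 94991*√137/3 ≈ 1.0331e+9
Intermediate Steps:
h = √137 ≈ 11.705
b(k) = k + √137
l(K) = 54 - 12*K/(49 + K) (l(K) = 54 - 6*(K + K)/(K + 49) = 54 - 6*2*K/(49 + K) = 54 - 12*K/(49 + K))
(l(-13) - 31722)*(-32632 + b(-6)) = (42*(63 - 13)/(49 - 13) - 31722)*(-32632 + (-6 + √137)) = (42*50/36 - 31722)*(-32638 + √137) = (42*(1/36)*50 - 31722)*(-32638 + √137) = (175/3 - 31722)*(-32638 + √137) = -94991*(-32638 + √137)/3 = 3100316258/3 - 94991*√137/3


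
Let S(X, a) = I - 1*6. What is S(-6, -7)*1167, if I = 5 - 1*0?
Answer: -1167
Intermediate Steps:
I = 5 (I = 5 + 0 = 5)
S(X, a) = -1 (S(X, a) = 5 - 1*6 = 5 - 6 = -1)
S(-6, -7)*1167 = -1*1167 = -1167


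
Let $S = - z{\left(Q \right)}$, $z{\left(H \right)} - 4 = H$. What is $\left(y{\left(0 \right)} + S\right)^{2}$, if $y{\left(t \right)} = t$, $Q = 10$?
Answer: $196$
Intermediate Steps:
$z{\left(H \right)} = 4 + H$
$S = -14$ ($S = - (4 + 10) = \left(-1\right) 14 = -14$)
$\left(y{\left(0 \right)} + S\right)^{2} = \left(0 - 14\right)^{2} = \left(-14\right)^{2} = 196$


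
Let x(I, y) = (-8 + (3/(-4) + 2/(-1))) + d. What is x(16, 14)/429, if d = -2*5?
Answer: -83/1716 ≈ -0.048368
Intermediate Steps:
d = -10
x(I, y) = -83/4 (x(I, y) = (-8 + (3/(-4) + 2/(-1))) - 10 = (-8 + (3*(-1/4) + 2*(-1))) - 10 = (-8 + (-3/4 - 2)) - 10 = (-8 - 11/4) - 10 = -43/4 - 10 = -83/4)
x(16, 14)/429 = -83/4/429 = -83/4*1/429 = -83/1716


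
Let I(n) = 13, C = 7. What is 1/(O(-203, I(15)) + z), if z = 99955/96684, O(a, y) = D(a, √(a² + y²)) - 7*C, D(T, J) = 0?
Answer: -96684/4637561 ≈ -0.020848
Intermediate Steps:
O(a, y) = -49 (O(a, y) = 0 - 7*7 = 0 - 49 = -49)
z = 99955/96684 (z = 99955*(1/96684) = 99955/96684 ≈ 1.0338)
1/(O(-203, I(15)) + z) = 1/(-49 + 99955/96684) = 1/(-4637561/96684) = -96684/4637561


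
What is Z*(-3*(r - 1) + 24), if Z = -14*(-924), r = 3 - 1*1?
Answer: 271656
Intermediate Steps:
r = 2 (r = 3 - 1 = 2)
Z = 12936
Z*(-3*(r - 1) + 24) = 12936*(-3*(2 - 1) + 24) = 12936*(-3*1 + 24) = 12936*(-3 + 24) = 12936*21 = 271656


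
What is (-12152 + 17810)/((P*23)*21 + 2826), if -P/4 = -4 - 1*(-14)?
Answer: -943/2749 ≈ -0.34303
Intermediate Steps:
P = -40 (P = -4*(-4 - 1*(-14)) = -4*(-4 + 14) = -4*10 = -40)
(-12152 + 17810)/((P*23)*21 + 2826) = (-12152 + 17810)/(-40*23*21 + 2826) = 5658/(-920*21 + 2826) = 5658/(-19320 + 2826) = 5658/(-16494) = 5658*(-1/16494) = -943/2749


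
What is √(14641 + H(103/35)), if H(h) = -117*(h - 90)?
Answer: √30412690/35 ≈ 157.56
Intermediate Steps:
H(h) = 10530 - 117*h (H(h) = -117*(-90 + h) = 10530 - 117*h)
√(14641 + H(103/35)) = √(14641 + (10530 - 12051/35)) = √(14641 + 356499/35) = √(868934/35) = √30412690/35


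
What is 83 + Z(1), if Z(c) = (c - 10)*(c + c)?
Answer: 65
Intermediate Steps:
Z(c) = 2*c*(-10 + c) (Z(c) = (-10 + c)*(2*c) = 2*c*(-10 + c))
83 + Z(1) = 83 + 2*1*(-10 + 1) = 83 + 2*1*(-9) = 83 - 18 = 65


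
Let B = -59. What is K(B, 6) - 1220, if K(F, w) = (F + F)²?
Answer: 12704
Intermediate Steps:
K(F, w) = 4*F² (K(F, w) = (2*F)² = 4*F²)
K(B, 6) - 1220 = 4*(-59)² - 1220 = 4*3481 - 1220 = 13924 - 1220 = 12704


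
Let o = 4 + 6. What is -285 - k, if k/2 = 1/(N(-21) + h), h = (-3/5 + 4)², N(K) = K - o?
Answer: -69230/243 ≈ -284.90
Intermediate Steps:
o = 10
N(K) = -10 + K (N(K) = K - 1*10 = K - 10 = -10 + K)
h = 289/25 (h = (-3*⅕ + 4)² = (-⅗ + 4)² = (17/5)² = 289/25 ≈ 11.560)
k = -25/243 (k = 2/((-10 - 21) + 289/25) = 2/(-31 + 289/25) = 2/(-486/25) = 2*(-25/486) = -25/243 ≈ -0.10288)
-285 - k = -285 - 1*(-25/243) = -285 + 25/243 = -69230/243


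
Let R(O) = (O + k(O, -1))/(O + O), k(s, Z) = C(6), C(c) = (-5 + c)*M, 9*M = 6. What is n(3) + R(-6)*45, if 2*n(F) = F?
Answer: 43/2 ≈ 21.500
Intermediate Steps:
M = ⅔ (M = (⅑)*6 = ⅔ ≈ 0.66667)
n(F) = F/2
C(c) = -10/3 + 2*c/3 (C(c) = (-5 + c)*(⅔) = -10/3 + 2*c/3)
k(s, Z) = ⅔ (k(s, Z) = -10/3 + (⅔)*6 = -10/3 + 4 = ⅔)
R(O) = (⅔ + O)/(2*O) (R(O) = (O + ⅔)/(O + O) = (⅔ + O)/((2*O)) = (⅔ + O)*(1/(2*O)) = (⅔ + O)/(2*O))
n(3) + R(-6)*45 = (½)*3 + ((⅙)*(2 + 3*(-6))/(-6))*45 = 3/2 + ((⅙)*(-⅙)*(2 - 18))*45 = 3/2 + ((⅙)*(-⅙)*(-16))*45 = 3/2 + (4/9)*45 = 3/2 + 20 = 43/2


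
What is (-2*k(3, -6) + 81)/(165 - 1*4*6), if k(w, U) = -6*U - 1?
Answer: 11/141 ≈ 0.078014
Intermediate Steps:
k(w, U) = -1 - 6*U
(-2*k(3, -6) + 81)/(165 - 1*4*6) = (-2*(-1 - 6*(-6)) + 81)/(165 - 1*4*6) = (-2*(-1 + 36) + 81)/(165 - 4*6) = (-2*35 + 81)/(165 - 24) = (-70 + 81)/141 = 11*(1/141) = 11/141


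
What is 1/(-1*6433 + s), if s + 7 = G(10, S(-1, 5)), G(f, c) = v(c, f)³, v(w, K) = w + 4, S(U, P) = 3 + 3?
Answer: -1/5440 ≈ -0.00018382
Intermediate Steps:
S(U, P) = 6
v(w, K) = 4 + w
G(f, c) = (4 + c)³
s = 993 (s = -7 + (4 + 6)³ = -7 + 10³ = -7 + 1000 = 993)
1/(-1*6433 + s) = 1/(-1*6433 + 993) = 1/(-6433 + 993) = 1/(-5440) = -1/5440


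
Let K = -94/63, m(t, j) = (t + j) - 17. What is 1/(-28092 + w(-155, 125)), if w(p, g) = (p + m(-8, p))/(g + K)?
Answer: -7781/218604957 ≈ -3.5594e-5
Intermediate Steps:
m(t, j) = -17 + j + t (m(t, j) = (j + t) - 17 = -17 + j + t)
K = -94/63 (K = -94*1/63 = -94/63 ≈ -1.4921)
w(p, g) = (-25 + 2*p)/(-94/63 + g) (w(p, g) = (p + (-17 + p - 8))/(g - 94/63) = (p + (-25 + p))/(-94/63 + g) = (-25 + 2*p)/(-94/63 + g))
1/(-28092 + w(-155, 125)) = 1/(-28092 + 63*(-25 + 2*(-155))/(-94 + 63*125)) = 1/(-28092 + 63*(-25 - 310)/(-94 + 7875)) = 1/(-28092 + 63*(-335)/7781) = 1/(-28092 + 63*(1/7781)*(-335)) = 1/(-28092 - 21105/7781) = 1/(-218604957/7781) = -7781/218604957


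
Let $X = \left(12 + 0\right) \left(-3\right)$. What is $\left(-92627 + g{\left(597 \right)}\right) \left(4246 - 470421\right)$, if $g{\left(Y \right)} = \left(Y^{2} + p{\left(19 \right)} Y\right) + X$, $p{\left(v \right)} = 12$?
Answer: $-126291469250$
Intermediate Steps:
$X = -36$ ($X = 12 \left(-3\right) = -36$)
$g{\left(Y \right)} = -36 + Y^{2} + 12 Y$ ($g{\left(Y \right)} = \left(Y^{2} + 12 Y\right) - 36 = -36 + Y^{2} + 12 Y$)
$\left(-92627 + g{\left(597 \right)}\right) \left(4246 - 470421\right) = \left(-92627 + \left(-36 + 597^{2} + 12 \cdot 597\right)\right) \left(4246 - 470421\right) = \left(-92627 + \left(-36 + 356409 + 7164\right)\right) \left(-466175\right) = \left(-92627 + 363537\right) \left(-466175\right) = 270910 \left(-466175\right) = -126291469250$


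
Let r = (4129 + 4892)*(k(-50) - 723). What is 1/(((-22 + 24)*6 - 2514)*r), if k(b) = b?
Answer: 1/17447028966 ≈ 5.7316e-11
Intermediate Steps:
r = -6973233 (r = (4129 + 4892)*(-50 - 723) = 9021*(-773) = -6973233)
1/(((-22 + 24)*6 - 2514)*r) = 1/((-22 + 24)*6 - 2514*(-6973233)) = -1/6973233/(2*6 - 2514) = -1/6973233/(12 - 2514) = -1/6973233/(-2502) = -1/2502*(-1/6973233) = 1/17447028966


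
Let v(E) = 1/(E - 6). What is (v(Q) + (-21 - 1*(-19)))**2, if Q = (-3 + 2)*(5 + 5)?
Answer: 1089/256 ≈ 4.2539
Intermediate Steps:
Q = -10 (Q = -1*10 = -10)
v(E) = 1/(-6 + E)
(v(Q) + (-21 - 1*(-19)))**2 = (1/(-6 - 10) + (-21 - 1*(-19)))**2 = (1/(-16) + (-21 + 19))**2 = (-1/16 - 2)**2 = (-33/16)**2 = 1089/256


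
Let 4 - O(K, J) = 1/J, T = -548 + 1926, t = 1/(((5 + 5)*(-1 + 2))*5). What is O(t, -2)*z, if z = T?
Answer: 6201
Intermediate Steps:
t = 1/50 (t = 1/((10*1)*5) = 1/(10*5) = 1/50 ≈ 0.020000)
T = 1378
O(K, J) = 4 - 1/J
z = 1378
O(t, -2)*z = (4 - 1/(-2))*1378 = (4 - 1*(-½))*1378 = (4 + ½)*1378 = (9/2)*1378 = 6201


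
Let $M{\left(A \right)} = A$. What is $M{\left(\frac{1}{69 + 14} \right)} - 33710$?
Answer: $- \frac{2797929}{83} \approx -33710.0$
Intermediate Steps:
$M{\left(\frac{1}{69 + 14} \right)} - 33710 = \frac{1}{69 + 14} - 33710 = \frac{1}{83} - 33710 = - \frac{2797929}{83}$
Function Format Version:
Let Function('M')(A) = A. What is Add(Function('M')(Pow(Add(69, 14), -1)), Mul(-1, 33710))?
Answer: Rational(-2797929, 83) ≈ -33710.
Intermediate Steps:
Add(Function('M')(Pow(Add(69, 14), -1)), Mul(-1, 33710)) = Add(Pow(Add(69, 14), -1), Mul(-1, 33710)) = Add(Pow(83, -1), -33710) = Add(Rational(1, 83), -33710) = Rational(-2797929, 83)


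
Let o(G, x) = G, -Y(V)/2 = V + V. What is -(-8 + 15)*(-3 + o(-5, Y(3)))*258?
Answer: 14448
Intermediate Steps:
Y(V) = -4*V (Y(V) = -2*(V + V) = -4*V)
-(-8 + 15)*(-3 + o(-5, Y(3)))*258 = -(-8 + 15)*(-3 - 5)*258 = -7*(-8)*258 = -1*(-56)*258 = 56*258 = 14448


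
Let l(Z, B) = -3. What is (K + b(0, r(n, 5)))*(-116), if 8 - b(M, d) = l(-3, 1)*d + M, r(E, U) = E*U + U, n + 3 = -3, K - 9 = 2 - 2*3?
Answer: 7192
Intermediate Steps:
K = 5 (K = 9 + (2 - 2*3) = 9 + (2 - 6) = 9 - 4 = 5)
n = -6 (n = -3 - 3 = -6)
r(E, U) = U + E*U
b(M, d) = 8 - M + 3*d (b(M, d) = 8 - (-3*d + M) = 8 - (M - 3*d) = 8 + (-M + 3*d) = 8 - M + 3*d)
(K + b(0, r(n, 5)))*(-116) = (5 + (8 - 1*0 + 3*(5*(1 - 6))))*(-116) = (5 + (8 + 0 + 3*(5*(-5))))*(-116) = (5 + (8 + 0 + 3*(-25)))*(-116) = (5 + (8 + 0 - 75))*(-116) = (5 - 67)*(-116) = -62*(-116) = 7192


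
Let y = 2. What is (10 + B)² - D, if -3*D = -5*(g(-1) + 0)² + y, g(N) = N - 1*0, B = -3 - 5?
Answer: 3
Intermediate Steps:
B = -8
g(N) = N (g(N) = N + 0 = N)
D = 1 (D = -(-5*(-1 + 0)² + 2)/3 = -(-5*(-1)² + 2)/3 = -(-5*1 + 2)/3 = -(-5 + 2)/3 = -⅓*(-3) = 1)
(10 + B)² - D = (10 - 8)² - 1*1 = 2² - 1 = 4 - 1 = 3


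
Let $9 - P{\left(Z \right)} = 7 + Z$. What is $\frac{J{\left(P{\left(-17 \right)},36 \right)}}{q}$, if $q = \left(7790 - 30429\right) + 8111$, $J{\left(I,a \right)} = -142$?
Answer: $\frac{71}{7264} \approx 0.0097742$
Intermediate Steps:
$P{\left(Z \right)} = 2 - Z$ ($P{\left(Z \right)} = 9 - \left(7 + Z\right) = 2 - Z$)
$q = -14528$ ($q = -22639 + 8111 = -14528$)
$\frac{J{\left(P{\left(-17 \right)},36 \right)}}{q} = - \frac{142}{-14528} = \left(-142\right) \left(- \frac{1}{14528}\right) = \frac{71}{7264}$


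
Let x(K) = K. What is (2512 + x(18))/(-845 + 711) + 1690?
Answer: 111965/67 ≈ 1671.1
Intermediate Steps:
(2512 + x(18))/(-845 + 711) + 1690 = (2512 + 18)/(-845 + 711) + 1690 = 2530/(-134) + 1690 = 2530*(-1/134) + 1690 = -1265/67 + 1690 = 111965/67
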